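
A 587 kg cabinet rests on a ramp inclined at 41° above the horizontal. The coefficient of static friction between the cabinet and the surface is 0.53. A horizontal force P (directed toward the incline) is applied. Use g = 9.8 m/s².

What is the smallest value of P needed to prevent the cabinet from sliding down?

P_min ≈ 1340 N

The cabinet tends to slide down (tan θ > μ_s), so at the point of impending slip friction acts up-slope at its limit: f = μ_s N.
Perpendicular to the incline: N = m g cos θ + P sin θ.
Along the incline: P cos θ + μ_s N = m g sin θ, i.e. P cos θ + μ_s (m g cos θ + P sin θ) = m g sin θ.
Solving, P (cos θ + μ_s sin θ) = m g (sin θ − μ_s cos θ), so P = 5750×0.2561/1.102 = 1340 N.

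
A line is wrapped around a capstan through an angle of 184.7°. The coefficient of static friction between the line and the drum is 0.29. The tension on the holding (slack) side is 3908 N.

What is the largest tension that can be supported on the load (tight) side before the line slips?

T_max ≈ 9950 N

At impending slip the capstan equation gives T₂/T₁ = e^{μβ} with β in radians.
β = 184.7° × π/180 = 3.224 rad.
e^{μβ} = e^{0.29×3.224} = 2.547.
T₂ = T₁ · e^{μβ} = 3908 × 2.547 = 9950 N.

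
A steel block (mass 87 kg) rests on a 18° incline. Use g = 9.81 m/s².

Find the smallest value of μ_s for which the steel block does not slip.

At the slip threshold m g sin θ = μ_s m g cos θ, so μ_s,min = tan θ.
μ_s,min = tan 18° = 0.325.

μ_s,min ≈ 0.325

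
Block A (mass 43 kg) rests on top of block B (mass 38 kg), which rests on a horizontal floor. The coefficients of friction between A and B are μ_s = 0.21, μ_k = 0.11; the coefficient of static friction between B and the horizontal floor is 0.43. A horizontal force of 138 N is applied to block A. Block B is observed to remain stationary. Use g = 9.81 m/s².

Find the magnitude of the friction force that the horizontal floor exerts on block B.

f ≈ 46.4 N

The normal force B exerts on A is simply A's weight, N₁ = 421.8 N.
So the A–B interface can sustain at most μ_s N₁ = 88.58 N of static friction.
P = 138 N exceeds that limit, so A slips over B and the interface friction becomes kinetic: f₁ = μ_k N₁ = 0.11×421.8 = 46.4 N.
By Newton's third law B feels 46.4 N forward from A. With B stationary, the floor's static friction on B balances it: f₂ = 46.4 N (well within μ_s(m_A+m_B)g = 341.7 N).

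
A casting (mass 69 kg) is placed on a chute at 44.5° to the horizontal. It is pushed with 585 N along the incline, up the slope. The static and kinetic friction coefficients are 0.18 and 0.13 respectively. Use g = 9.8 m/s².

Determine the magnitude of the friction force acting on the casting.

f ≈ 62.7 N (down the incline)

Perpendicular to the surface, N = m g cos θ = 69·9.8·cos 44.5° = 482.3 N.
Parallel to the incline, ΣF = 0 gives f = m g sin θ − P = 474 − 585 = -111 N (up-slope positive).
The static-friction ceiling is μ_s N = 0.18 × 482.3 = 86.81 N.
Since |-111| > 86.81 N, static friction cannot hold it; the casting slides up the incline and kinetic friction applies: f = μ_k N = 0.13 × 482.3 = 62.7 N.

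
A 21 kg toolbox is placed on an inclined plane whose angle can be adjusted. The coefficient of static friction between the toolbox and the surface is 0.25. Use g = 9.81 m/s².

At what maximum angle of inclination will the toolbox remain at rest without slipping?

θ_max ≈ 14°

At the slip threshold, m g sin θ = μ_s · m g cos θ, so tan θ = μ_s.
θ_max = arctan(0.25) = 14°.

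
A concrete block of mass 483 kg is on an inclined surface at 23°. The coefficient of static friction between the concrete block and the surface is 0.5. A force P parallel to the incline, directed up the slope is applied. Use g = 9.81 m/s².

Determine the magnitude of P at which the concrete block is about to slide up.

At impending motion up the slope, friction acts down-slope at its limit: f = μ_s N.
P is parallel to the surface, so N = m g cos θ = 4360 N.
Along the incline: P = m g sin θ + μ_s N = 1850 + 0.5×4360 = 4030 N.

P ≈ 4030 N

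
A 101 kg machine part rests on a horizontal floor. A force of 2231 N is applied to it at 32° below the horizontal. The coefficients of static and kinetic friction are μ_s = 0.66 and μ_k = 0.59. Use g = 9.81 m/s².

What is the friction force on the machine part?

N = m g + P sin α = 990.8 + 2231×sin 32° = 2173 N.
For equilibrium, f = P cos α = 2231×cos 32° = 1892 N.
μ_s N = 0.66 × 2173 = 1434 N.
1892 > 1434 N → the machine part slides; f = μ_k N = 0.59×2173 = 1280 N.

f ≈ 1280 N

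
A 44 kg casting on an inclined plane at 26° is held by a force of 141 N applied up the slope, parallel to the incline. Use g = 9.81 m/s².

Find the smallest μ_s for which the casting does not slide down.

N = m g cos θ = 388 N.
Friction must make up the shortfall along the incline: f = m g sin θ − P = 189.2 − 141 = 48.22 N.
At the threshold f = μ_s N, so μ_s,min = 48.22/388 = 0.124.

μ_s,min ≈ 0.124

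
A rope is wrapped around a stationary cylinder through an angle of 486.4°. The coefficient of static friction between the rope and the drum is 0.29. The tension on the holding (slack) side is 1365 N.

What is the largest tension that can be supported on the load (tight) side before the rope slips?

At impending slip the capstan equation gives T₂/T₁ = e^{μβ} with β in radians.
β = 486.4° × π/180 = 8.489 rad.
e^{μβ} = e^{0.29×8.489} = 11.73.
T₂ = T₁ · e^{μβ} = 1365 × 11.73 = 16000 N.

T_max ≈ 16000 N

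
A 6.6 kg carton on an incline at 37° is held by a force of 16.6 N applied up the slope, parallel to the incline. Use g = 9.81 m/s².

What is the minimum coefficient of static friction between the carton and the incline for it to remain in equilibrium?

μ_s,min ≈ 0.433

N = m g cos θ = 51.71 N.
Friction must make up the shortfall along the incline: f = m g sin θ − P = 38.97 − 16.6 = 22.37 N.
At the threshold f = μ_s N, so μ_s,min = 22.37/51.71 = 0.433.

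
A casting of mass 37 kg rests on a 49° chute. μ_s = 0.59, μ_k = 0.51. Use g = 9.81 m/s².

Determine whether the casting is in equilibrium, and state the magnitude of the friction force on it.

N = m g cos θ = 238 N.
Down-slope weight component: m g sin θ = 274 N.
μ_s N = 140 N.
274 > 140 N, so it slides; kinetic friction f = μ_k N = 0.51×238 = 121 N.

f ≈ 121 N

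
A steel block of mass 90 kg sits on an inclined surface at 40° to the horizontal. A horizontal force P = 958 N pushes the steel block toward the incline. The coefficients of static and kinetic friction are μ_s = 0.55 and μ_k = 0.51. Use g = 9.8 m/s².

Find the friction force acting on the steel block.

Normal direction: N = m g cos θ + P sin θ = 1291 N.
Parallel to the incline: P cos θ − m g sin θ = 733.9 − 566.9 = 166.9 N; the friction needed to balance this is 166.9 N acting down the slope.
Maximum static friction: μ_s N = 0.55 × 1291 = 710.3 N.
Since 166.9 N is within the 710.3 N limit, the steel block stays put and friction is exactly 167 N.

f ≈ 167 N (down the incline)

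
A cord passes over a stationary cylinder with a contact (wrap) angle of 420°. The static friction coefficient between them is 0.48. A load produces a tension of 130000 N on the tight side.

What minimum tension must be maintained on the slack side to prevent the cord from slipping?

T_min ≈ 3850 N

Capstan equation at impending slip: T_tight/T_slack = e^{μβ}.
β = 420° = 7.33 rad; e^{μβ} = e^{0.48×7.33} = 33.74.
T_slack = T_tight / e^{μβ} = 130000 / 33.74 = 3850 N.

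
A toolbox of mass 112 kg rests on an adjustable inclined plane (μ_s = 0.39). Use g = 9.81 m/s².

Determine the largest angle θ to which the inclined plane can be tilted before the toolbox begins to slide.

θ_max ≈ 21.3°

At the slip threshold, m g sin θ = μ_s · m g cos θ, so tan θ = μ_s.
θ_max = arctan(0.39) = 21.3°.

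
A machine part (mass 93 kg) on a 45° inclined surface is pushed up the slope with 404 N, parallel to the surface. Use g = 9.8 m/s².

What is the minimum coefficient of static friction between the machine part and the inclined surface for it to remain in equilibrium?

μ_s,min ≈ 0.373

N = m g cos θ = 644.5 N.
Friction must make up the shortfall along the incline: f = m g sin θ − P = 644.5 − 404 = 240.5 N.
At the threshold f = μ_s N, so μ_s,min = 240.5/644.5 = 0.373.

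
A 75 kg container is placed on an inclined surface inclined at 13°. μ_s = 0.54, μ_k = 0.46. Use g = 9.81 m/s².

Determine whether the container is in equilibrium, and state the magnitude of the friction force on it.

N = m g cos θ = 717 N.
Down-slope weight component: m g sin θ = 166 N.
μ_s N = 387 N.
166 ≤ 387 N, so it stays put; friction = 166 N.

f ≈ 166 N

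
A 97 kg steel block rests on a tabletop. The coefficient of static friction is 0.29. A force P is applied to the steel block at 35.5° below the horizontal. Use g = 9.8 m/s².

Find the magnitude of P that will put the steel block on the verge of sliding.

P ≈ 427 N

N = m g + P sin α (the push presses the steel block into the tabletop).
At impending slip, P cos α = μ_s N = μ_s (m g + P sin α).
Solving: P (cos α − μ_s sin α) = μ_s m g → P = 0.29×951/(cos 35.5° − 0.29 sin 35.5°) = 276/0.6457 = 427 N.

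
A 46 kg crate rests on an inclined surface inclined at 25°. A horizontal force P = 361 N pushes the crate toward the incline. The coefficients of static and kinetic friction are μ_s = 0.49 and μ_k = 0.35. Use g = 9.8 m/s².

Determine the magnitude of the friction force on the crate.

Normal direction: N = m g cos θ + P sin θ = 561.1 N.
Parallel to the incline: P cos θ − m g sin θ = 327.2 − 190.5 = 136.7 N; the friction needed to balance this is 136.7 N acting down the slope.
Maximum static friction: μ_s N = 0.49 × 561.1 = 275 N.
Since 136.7 N is within the 275 N limit, the crate stays put and friction is exactly 137 N.

f ≈ 137 N (down the incline)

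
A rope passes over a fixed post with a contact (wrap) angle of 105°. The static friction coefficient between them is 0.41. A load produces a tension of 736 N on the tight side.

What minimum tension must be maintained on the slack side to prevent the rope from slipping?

T_min ≈ 347 N

Capstan equation at impending slip: T_tight/T_slack = e^{μβ}.
β = 105° = 1.833 rad; e^{μβ} = e^{0.41×1.833} = 2.12.
T_slack = T_tight / e^{μβ} = 736 / 2.12 = 347 N.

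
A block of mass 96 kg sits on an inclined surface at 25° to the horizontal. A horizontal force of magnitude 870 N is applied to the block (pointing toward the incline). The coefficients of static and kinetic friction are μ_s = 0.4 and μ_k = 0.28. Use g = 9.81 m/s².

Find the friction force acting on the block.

Normal direction: N = m g cos θ + P sin θ = 1221 N.
Along the incline, the net driving force (taking up-slope positive) is P cos θ − m g sin θ = 788.5 − 398 = 390.5 N, so equilibrium requires friction f = -390.5 N (down-slope).
The limit of static friction is μ_s N = 488.5 N.
Since 390.5 N is within the 488.5 N limit, the block stays put and friction is exactly 390 N.

f ≈ 390 N (down the incline)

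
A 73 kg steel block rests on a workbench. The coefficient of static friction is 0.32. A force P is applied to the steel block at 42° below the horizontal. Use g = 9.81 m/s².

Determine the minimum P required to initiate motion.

P ≈ 433 N

N = m g + P sin α (the push presses the steel block into the workbench).
At impending slip, P cos α = μ_s N = μ_s (m g + P sin α).
Solving: P (cos α − μ_s sin α) = μ_s m g → P = 0.32×716/(cos 42° − 0.32 sin 42°) = 229/0.529 = 433 N.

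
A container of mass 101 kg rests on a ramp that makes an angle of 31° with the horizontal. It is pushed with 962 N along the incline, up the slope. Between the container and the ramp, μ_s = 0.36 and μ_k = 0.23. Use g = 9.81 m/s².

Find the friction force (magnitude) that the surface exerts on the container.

The normal reaction is N = m g cos θ = 849.3 N.
For equilibrium along the incline the friction force must supply f = m g sin θ − P = 510.3 − 962 = -451.7 N (positive meaning up-slope).
Static friction can supply at most μ_s N = 305.7 N.
|-451.7| exceeds 305.7 N, so the container slips up-slope; friction is kinetic, f = μ_k N = 0.23×849.3 = 195 N.

f ≈ 195 N (down the incline)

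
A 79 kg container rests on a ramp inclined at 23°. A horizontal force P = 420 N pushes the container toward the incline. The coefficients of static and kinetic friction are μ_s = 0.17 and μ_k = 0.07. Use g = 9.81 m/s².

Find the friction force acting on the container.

f ≈ 83.8 N (down the incline)

Resolve perpendicular to the incline: N = m g cos θ + P sin θ = 79×9.81×cos 23° + 420×sin 23° = 877.5 N.
Parallel to the incline: P cos θ − m g sin θ = 386.6 − 302.8 = 83.8 N; the friction needed to balance this is 83.8 N acting down the slope.
The limit of static friction is μ_s N = 149.2 N.
Since 83.8 N is within the 149.2 N limit, the container stays put and friction is exactly 83.8 N.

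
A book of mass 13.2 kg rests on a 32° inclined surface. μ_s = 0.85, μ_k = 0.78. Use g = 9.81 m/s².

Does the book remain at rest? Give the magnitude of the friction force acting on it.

f ≈ 68.6 N

N = m g cos θ = 110 N.
Down-slope weight component: m g sin θ = 68.6 N.
μ_s N = 93.3 N.
68.6 ≤ 93.3 N, so it stays put; friction = 68.6 N.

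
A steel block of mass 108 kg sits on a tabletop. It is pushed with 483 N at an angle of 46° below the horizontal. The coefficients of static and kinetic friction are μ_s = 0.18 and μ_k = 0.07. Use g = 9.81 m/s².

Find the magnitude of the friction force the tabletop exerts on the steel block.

N = m g + P sin α = 1059 + 483×sin 46° = 1407 N.
Horizontally, friction must balance P cos α = 335.5 N.
The static-friction limit is μ_s N = 253.2 N.
The required friction exceeds μ_s N, so the steel block moves and f = μ_k N = 98.5 N.

f ≈ 98.5 N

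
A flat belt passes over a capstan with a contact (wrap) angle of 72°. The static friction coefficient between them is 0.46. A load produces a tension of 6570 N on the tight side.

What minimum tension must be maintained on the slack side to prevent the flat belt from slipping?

Capstan equation at impending slip: T_tight/T_slack = e^{μβ}.
β = 72° = 1.257 rad; e^{μβ} = e^{0.46×1.257} = 1.783.
T_slack = T_tight / e^{μβ} = 6570 / 1.783 = 3690 N.

T_min ≈ 3690 N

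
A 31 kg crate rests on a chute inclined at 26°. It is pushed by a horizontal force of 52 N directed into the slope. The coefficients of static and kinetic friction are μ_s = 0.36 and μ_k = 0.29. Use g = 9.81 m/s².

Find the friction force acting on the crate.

f ≈ 86.6 N (up the incline)

Resolve perpendicular to the incline: N = m g cos θ + P sin θ = 31×9.81×cos 26° + 52×sin 26° = 296.1 N.
Along the incline, the net driving force (taking up-slope positive) is P cos θ − m g sin θ = 46.74 − 133.3 = -86.58 N, so equilibrium requires friction f = 86.58 N (up-slope).
Maximum static friction: μ_s N = 0.36 × 296.1 = 106.6 N.
Since 86.58 N is within the 106.6 N limit, the crate stays put and friction is exactly 86.6 N.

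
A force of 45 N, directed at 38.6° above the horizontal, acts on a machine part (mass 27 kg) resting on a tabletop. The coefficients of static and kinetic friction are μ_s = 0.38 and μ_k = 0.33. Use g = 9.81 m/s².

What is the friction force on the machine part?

N = m g − P sin α = 264.9 − 45×sin 38.6° = 236.8 N.
For equilibrium, f = P cos α = 45×cos 38.6° = 35.17 N.
The static-friction limit is μ_s N = 89.98 N.
Since 35.17 N does not exceed the limit, the machine part stays at rest and f = 35.2 N.

f ≈ 35.2 N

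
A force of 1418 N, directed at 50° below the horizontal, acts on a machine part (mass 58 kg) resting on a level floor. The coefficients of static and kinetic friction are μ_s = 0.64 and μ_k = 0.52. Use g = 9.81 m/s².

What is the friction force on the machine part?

N = m g + P sin α = 569 + 1418×sin 50° = 1655 N.
Horizontally, friction must balance P cos α = 911.5 N.
μ_s N = 0.64 × 1655 = 1059 N.
Since 911.5 N does not exceed the limit, the machine part stays at rest and f = 911 N.

f ≈ 911 N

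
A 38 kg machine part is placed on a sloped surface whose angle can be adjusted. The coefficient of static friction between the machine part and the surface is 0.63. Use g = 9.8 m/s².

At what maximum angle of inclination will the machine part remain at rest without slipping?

At the slip threshold, m g sin θ = μ_s · m g cos θ, so tan θ = μ_s.
θ_max = arctan(0.63) = 32.2°.

θ_max ≈ 32.2°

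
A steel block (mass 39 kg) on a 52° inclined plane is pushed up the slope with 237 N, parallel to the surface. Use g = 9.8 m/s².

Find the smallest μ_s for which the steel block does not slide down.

N = m g cos θ = 235.3 N.
Friction must make up the shortfall along the incline: f = m g sin θ − P = 301.2 − 237 = 64.18 N.
At the threshold f = μ_s N, so μ_s,min = 64.18/235.3 = 0.273.

μ_s,min ≈ 0.273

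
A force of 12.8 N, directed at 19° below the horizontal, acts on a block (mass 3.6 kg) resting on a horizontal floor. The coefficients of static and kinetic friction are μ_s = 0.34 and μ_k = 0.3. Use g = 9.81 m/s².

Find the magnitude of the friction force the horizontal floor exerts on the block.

Vertical equilibrium gives N = m g + P sin α = 39.48 N.
For equilibrium, f = P cos α = 12.8×cos 19° = 12.1 N.
μ_s N = 0.34 × 39.48 = 13.42 N.
Since 12.1 N does not exceed the limit, the block stays at rest and f = 12.1 N.

f ≈ 12.1 N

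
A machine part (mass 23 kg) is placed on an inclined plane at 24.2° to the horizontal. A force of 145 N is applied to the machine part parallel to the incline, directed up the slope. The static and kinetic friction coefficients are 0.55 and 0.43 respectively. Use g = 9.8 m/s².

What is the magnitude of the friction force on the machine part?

f ≈ 52.6 N (down the incline)

The normal reaction is N = m g cos θ = 205.6 N.
Parallel to the incline, ΣF = 0 gives f = m g sin θ − P = 92.4 − 145 = -52.6 N (up-slope positive).
The static-friction ceiling is μ_s N = 0.55 × 205.6 = 113.1 N.
Since |-52.6| ≤ 113.1 N, no slip — friction simply equals what equilibrium demands.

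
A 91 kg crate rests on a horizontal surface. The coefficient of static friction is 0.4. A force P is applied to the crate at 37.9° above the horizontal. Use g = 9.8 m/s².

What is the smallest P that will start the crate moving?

N = m g − P sin α (the pull lifts the crate).
At impending slip, P cos α = μ_s N = μ_s (m g − P sin α).
Solving: P (cos α + μ_s sin α) = μ_s m g → P = 0.4×892/(cos 37.9° + 0.4 sin 37.9°) = 357/1.035 = 345 N.

P ≈ 345 N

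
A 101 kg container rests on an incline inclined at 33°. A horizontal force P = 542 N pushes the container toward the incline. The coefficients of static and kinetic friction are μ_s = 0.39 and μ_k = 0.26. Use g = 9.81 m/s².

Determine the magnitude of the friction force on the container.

f ≈ 85.1 N (up the incline)

Resolve perpendicular to the incline: N = m g cos θ + P sin θ = 101×9.81×cos 33° + 542×sin 33° = 1126 N.
Along the incline, the net driving force (taking up-slope positive) is P cos θ − m g sin θ = 454.6 − 539.6 = -85.07 N, so equilibrium requires friction f = 85.07 N (up-slope).
Maximum static friction: μ_s N = 0.39 × 1126 = 439.2 N.
|f_req| = 85.07 ≤ 439.2 N → the container is in equilibrium; friction equals the required value.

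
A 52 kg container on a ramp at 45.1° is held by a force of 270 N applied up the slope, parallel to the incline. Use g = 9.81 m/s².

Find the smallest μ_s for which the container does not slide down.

N = m g cos θ = 360.1 N.
Friction must make up the shortfall along the incline: f = m g sin θ − P = 361.3 − 270 = 91.34 N.
At the threshold f = μ_s N, so μ_s,min = 91.34/360.1 = 0.254.

μ_s,min ≈ 0.254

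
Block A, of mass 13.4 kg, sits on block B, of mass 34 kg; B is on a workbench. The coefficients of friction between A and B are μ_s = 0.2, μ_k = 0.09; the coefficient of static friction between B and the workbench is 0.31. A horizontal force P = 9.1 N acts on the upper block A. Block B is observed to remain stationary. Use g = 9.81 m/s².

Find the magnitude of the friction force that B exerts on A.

f ≈ 9.1 N

Between the blocks, N₁ = m_A g = 131.5 N.
So the A–B interface can sustain at most μ_s N₁ = 26.29 N of static friction.
P = 9.1 N is within that limit, so A and B move together (both at rest); the A–B friction is simply f₁ = P = 9.1 N.
B experiences an equal 9.1 N forward from A (third law). B is in equilibrium, so the floor supplies f₂ = 9.1 N of static friction (limit μ_s(m_A+m_B)g = 144.1 N, not exceeded).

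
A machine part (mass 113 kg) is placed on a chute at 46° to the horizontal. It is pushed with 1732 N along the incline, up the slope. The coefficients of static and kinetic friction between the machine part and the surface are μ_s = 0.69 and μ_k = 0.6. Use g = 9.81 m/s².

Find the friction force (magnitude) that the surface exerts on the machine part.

f ≈ 462 N (down the incline)

The normal reaction is N = m g cos θ = 770 N.
Parallel to the incline, ΣF = 0 gives f = m g sin θ − P = 797.4 − 1732 = -934.6 N (up-slope positive).
The static-friction ceiling is μ_s N = 0.69 × 770 = 531.3 N.
Since |-934.6| > 531.3 N, static friction cannot hold it; the machine part slides up the incline and kinetic friction applies: f = μ_k N = 0.6 × 770 = 462 N.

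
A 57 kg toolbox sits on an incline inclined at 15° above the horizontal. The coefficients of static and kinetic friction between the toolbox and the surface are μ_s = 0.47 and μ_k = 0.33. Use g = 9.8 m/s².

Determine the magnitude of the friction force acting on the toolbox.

Normal force: N = m g cos θ = 57 × 9.8 × cos 15° = 539.6 N.
Along the slope the weight component is m g sin θ = 144.6 N; friction must supply exactly this, acting up-slope.
The static-friction ceiling is μ_s N = 0.47 × 539.6 = 253.6 N.
Since |144.6| ≤ 253.6 N, the toolbox remains in static equilibrium and friction takes exactly the required value.

f ≈ 145 N (up the incline)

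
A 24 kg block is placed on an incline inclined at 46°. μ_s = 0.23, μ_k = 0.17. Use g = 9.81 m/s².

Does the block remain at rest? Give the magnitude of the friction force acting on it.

N = m g cos θ = 164 N.
Down-slope weight component: m g sin θ = 169 N.
μ_s N = 37.6 N.
169 > 37.6 N, so it slides; kinetic friction f = μ_k N = 0.17×164 = 27.8 N.

f ≈ 27.8 N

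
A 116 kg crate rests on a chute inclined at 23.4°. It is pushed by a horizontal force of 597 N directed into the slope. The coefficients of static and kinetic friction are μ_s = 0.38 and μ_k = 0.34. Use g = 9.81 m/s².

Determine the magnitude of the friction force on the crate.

Normal direction: N = m g cos θ + P sin θ = 1281 N.
Parallel to the incline: P cos θ − m g sin θ = 547.9 − 451.9 = 95.96 N; the friction needed to balance this is 95.96 N acting down the slope.
Maximum static friction: μ_s N = 0.38 × 1281 = 487 N.
Since 95.96 N is within the 487 N limit, the crate stays put and friction is exactly 96 N.

f ≈ 96 N (down the incline)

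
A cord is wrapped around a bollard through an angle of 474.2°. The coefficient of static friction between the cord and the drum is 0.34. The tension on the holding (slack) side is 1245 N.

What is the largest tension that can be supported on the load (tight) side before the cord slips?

T_max ≈ 20800 N

At impending slip the capstan equation gives T₂/T₁ = e^{μβ} with β in radians.
β = 474.2° × π/180 = 8.276 rad.
e^{μβ} = e^{0.34×8.276} = 16.68.
T₂ = T₁ · e^{μβ} = 1245 × 16.68 = 20800 N.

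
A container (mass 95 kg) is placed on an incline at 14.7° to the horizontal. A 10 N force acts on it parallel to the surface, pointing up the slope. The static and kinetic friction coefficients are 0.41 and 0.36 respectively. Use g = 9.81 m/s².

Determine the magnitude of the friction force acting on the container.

Normal force: N = m g cos θ = 95 × 9.81 × cos 14.7° = 901.4 N.
The friction needed for equilibrium is m g sin θ − P = 236.5 − 10 = 226.5 N, measured positive up-slope.
Maximum static friction available: μ_s N = 0.41 × 901.4 = 369.6 N.
Since |226.5| ≤ 369.6 N, no slip — friction simply equals what equilibrium demands.

f ≈ 226 N (up the incline)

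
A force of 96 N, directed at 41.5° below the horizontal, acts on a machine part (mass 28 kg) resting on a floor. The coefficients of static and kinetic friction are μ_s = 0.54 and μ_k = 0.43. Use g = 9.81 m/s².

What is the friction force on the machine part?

Vertical equilibrium gives N = m g + P sin α = 338.3 N.
The horizontal driving force is P cos α = 71.9 N, so equilibrium needs friction f = 71.9 N.
μ_s N = 0.54 × 338.3 = 182.7 N.
Since 71.9 N does not exceed the limit, the machine part stays at rest and f = 71.9 N.

f ≈ 71.9 N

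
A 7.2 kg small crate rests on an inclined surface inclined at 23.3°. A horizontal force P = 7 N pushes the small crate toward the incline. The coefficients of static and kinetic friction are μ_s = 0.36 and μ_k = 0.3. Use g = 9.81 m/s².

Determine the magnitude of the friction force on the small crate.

f ≈ 21.5 N (up the incline)

The horizontal push has a component P sin θ into the surface, so N = m g cos θ + P sin θ = 64.87 + 2.769 = 67.64 N.
Along the incline, the net driving force (taking up-slope positive) is P cos θ − m g sin θ = 6.429 − 27.94 = -21.51 N, so equilibrium requires friction f = 21.51 N (up-slope).
The limit of static friction is μ_s N = 24.35 N.
|f_req| = 21.51 ≤ 24.35 N → the small crate is in equilibrium; friction equals the required value.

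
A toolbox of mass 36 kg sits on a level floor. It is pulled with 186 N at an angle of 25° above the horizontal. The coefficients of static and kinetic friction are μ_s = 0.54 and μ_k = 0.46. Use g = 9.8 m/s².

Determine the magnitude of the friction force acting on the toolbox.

The vertical component of P reduces the normal force: N = m g − P sin α = 352.8 − 78.61 = 274.2 N.
For equilibrium, f = P cos α = 186×cos 25° = 168.6 N.
μ_s N = 0.54 × 274.2 = 148.1 N.
168.6 > 148.1 N → the toolbox slides; f = μ_k N = 0.46×274.2 = 126 N.

f ≈ 126 N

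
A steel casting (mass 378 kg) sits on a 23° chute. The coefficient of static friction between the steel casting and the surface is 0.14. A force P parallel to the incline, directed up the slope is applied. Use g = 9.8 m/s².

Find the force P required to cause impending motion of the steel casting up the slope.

At impending motion up the slope, friction acts down-slope at its limit: f = μ_s N.
P is parallel to the surface, so N = m g cos θ = 3410 N.
Along the incline: P = m g sin θ + μ_s N = 1450 + 0.14×3410 = 1920 N.

P ≈ 1920 N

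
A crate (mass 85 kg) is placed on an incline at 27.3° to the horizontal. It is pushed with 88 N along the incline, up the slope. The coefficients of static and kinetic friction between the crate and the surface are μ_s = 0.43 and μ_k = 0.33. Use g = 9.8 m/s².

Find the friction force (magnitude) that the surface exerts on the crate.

f ≈ 294 N (up the incline)

The normal reaction is N = m g cos θ = 740.2 N.
The friction needed for equilibrium is m g sin θ − P = 382.1 − 88 = 294.1 N, measured positive up-slope.
The static-friction ceiling is μ_s N = 0.43 × 740.2 = 318.3 N.
Since |294.1| ≤ 318.3 N, the crate remains in static equilibrium and friction takes exactly the required value.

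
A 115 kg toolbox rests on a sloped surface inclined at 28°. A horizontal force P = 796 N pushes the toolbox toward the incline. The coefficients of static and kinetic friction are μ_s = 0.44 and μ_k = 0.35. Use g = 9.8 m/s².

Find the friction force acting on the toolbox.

Resolve perpendicular to the incline: N = m g cos θ + P sin θ = 115×9.8×cos 28° + 796×sin 28° = 1369 N.
Along the incline, the net driving force (taking up-slope positive) is P cos θ − m g sin θ = 702.8 − 529.1 = 173.7 N, so equilibrium requires friction f = -173.7 N (down-slope).
The limit of static friction is μ_s N = 602.3 N.
|f_req| = 173.7 ≤ 602.3 N → the toolbox is in equilibrium; friction equals the required value.

f ≈ 174 N (down the incline)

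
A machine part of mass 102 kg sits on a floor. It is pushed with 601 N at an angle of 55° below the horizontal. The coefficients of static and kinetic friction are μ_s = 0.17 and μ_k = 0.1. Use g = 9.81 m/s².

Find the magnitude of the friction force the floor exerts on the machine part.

f ≈ 149 N

N = m g + P sin α = 1001 + 601×sin 55° = 1493 N.
For equilibrium, f = P cos α = 601×cos 55° = 344.7 N.
The static-friction limit is μ_s N = 253.8 N.
344.7 > 253.8 N → the machine part slides; f = μ_k N = 0.1×1493 = 149 N.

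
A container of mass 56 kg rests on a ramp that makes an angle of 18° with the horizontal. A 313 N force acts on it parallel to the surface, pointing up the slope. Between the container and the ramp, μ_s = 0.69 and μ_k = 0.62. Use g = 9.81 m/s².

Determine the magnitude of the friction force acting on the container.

Perpendicular to the surface, N = m g cos θ = 56·9.81·cos 18° = 522.5 N.
For equilibrium along the incline the friction force must supply f = m g sin θ − P = 169.8 − 313 = -143.2 N (positive meaning up-slope).
Maximum static friction available: μ_s N = 0.69 × 522.5 = 360.5 N.
Since |-143.2| ≤ 360.5 N, the container remains in static equilibrium and friction takes exactly the required value.

f ≈ 143 N (down the incline)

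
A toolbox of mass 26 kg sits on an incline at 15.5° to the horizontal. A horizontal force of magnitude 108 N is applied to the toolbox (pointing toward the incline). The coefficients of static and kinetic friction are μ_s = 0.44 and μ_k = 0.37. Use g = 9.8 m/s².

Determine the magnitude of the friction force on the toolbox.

f ≈ 36 N (down the incline)

Resolve perpendicular to the incline: N = m g cos θ + P sin θ = 26×9.8×cos 15.5° + 108×sin 15.5° = 274.4 N.
Along the incline, the net driving force (taking up-slope positive) is P cos θ − m g sin θ = 104.1 − 68.09 = 35.98 N, so equilibrium requires friction f = -35.98 N (down-slope).
Maximum static friction: μ_s N = 0.44 × 274.4 = 120.7 N.
Since 35.98 N is within the 120.7 N limit, the toolbox stays put and friction is exactly 36 N.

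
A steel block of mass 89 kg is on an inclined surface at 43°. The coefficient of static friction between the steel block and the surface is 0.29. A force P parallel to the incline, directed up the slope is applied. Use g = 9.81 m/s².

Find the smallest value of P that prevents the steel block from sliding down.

The steel block tends to slide down (tan θ > μ_s), so at the point of impending slip friction acts up-slope at its limit: f = μ_s N.
P is parallel to the surface, so N = m g cos θ = 639 N.
Along the incline: P + μ_s N = m g sin θ, so P = 595 − 0.29×639 = 410 N.

P_min ≈ 410 N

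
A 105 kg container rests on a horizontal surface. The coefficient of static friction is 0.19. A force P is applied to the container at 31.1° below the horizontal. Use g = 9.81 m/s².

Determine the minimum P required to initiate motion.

P ≈ 258 N

N = m g + P sin α (the push presses the container into the horizontal surface).
At impending slip, P cos α = μ_s N = μ_s (m g + P sin α).
Solving: P (cos α − μ_s sin α) = μ_s m g → P = 0.19×1030/(cos 31.1° − 0.19 sin 31.1°) = 196/0.7581 = 258 N.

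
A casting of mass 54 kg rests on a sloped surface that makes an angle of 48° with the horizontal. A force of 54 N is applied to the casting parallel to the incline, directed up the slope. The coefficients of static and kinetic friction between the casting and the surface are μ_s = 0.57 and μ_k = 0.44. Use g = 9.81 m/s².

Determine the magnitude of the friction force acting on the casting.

Perpendicular to the surface, N = m g cos θ = 54·9.81·cos 48° = 354.5 N.
Parallel to the incline, ΣF = 0 gives f = m g sin θ − P = 393.7 − 54 = 339.7 N (up-slope positive).
Maximum static friction available: μ_s N = 0.57 × 354.5 = 202 N.
Since |339.7| > 202 N, static friction cannot hold it; the casting slides down the incline and kinetic friction applies: f = μ_k N = 0.44 × 354.5 = 156 N.

f ≈ 156 N (up the incline)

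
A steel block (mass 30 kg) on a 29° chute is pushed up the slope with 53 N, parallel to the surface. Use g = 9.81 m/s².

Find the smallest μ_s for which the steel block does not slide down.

N = m g cos θ = 257.4 N.
Friction must make up the shortfall along the incline: f = m g sin θ − P = 142.7 − 53 = 89.68 N.
At the threshold f = μ_s N, so μ_s,min = 89.68/257.4 = 0.348.

μ_s,min ≈ 0.348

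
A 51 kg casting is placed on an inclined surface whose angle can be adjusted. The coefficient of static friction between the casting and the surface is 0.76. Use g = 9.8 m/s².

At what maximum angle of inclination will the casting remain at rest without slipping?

θ_max ≈ 37.2°

At the slip threshold, m g sin θ = μ_s · m g cos θ, so tan θ = μ_s.
θ_max = arctan(0.76) = 37.2°.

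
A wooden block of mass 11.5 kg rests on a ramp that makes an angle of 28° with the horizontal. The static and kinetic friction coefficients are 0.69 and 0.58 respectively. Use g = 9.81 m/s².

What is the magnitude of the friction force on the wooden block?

The normal reaction is N = m g cos θ = 99.61 N.
Along the slope the weight component is m g sin θ = 52.96 N; friction must supply exactly this, acting up-slope.
Static friction can supply at most μ_s N = 68.73 N.
Since |52.96| ≤ 68.73 N, static friction is sufficient; f equals the required value, not μ_s N.

f ≈ 53 N (up the incline)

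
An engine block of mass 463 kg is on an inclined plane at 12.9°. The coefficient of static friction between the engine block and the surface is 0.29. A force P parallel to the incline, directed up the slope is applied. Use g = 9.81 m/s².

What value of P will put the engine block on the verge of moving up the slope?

At impending motion up the slope, friction acts down-slope at its limit: f = μ_s N.
P is parallel to the surface, so N = m g cos θ = 4430 N.
Along the incline: P = m g sin θ + μ_s N = 1010 + 0.29×4430 = 2300 N.

P ≈ 2300 N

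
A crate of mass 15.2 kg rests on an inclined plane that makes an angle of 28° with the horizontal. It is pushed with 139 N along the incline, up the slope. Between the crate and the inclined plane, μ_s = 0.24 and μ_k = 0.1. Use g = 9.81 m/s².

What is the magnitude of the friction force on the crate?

f ≈ 13.2 N (down the incline)

The normal reaction is N = m g cos θ = 131.7 N.
For equilibrium along the incline the friction force must supply f = m g sin θ − P = 70 − 139 = -69 N (positive meaning up-slope).
Maximum static friction available: μ_s N = 0.24 × 131.7 = 31.6 N.
Since |-69| > 31.6 N, static friction cannot hold it; the crate slides up the incline and kinetic friction applies: f = μ_k N = 0.1 × 131.7 = 13.2 N.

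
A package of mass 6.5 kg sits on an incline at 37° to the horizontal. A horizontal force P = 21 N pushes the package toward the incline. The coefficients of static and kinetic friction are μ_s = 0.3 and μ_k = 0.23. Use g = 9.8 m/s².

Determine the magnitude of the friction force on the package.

f ≈ 14.6 N (up the incline)

The horizontal push has a component P sin θ into the surface, so N = m g cos θ + P sin θ = 50.87 + 12.64 = 63.51 N.
Parallel to the incline: P cos θ − m g sin θ = 16.77 − 38.34 = -21.56 N; the friction needed to balance this is 21.56 N acting up the slope.
The limit of static friction is μ_s N = 19.05 N.
|f_req| = 21.56 > 19.05 N → the package slides down the incline; f = μ_k N = 0.23 × 63.51 = 14.6 N.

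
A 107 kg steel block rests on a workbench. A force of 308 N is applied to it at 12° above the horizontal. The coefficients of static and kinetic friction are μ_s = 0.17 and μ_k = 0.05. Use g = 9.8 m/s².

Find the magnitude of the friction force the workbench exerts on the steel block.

Vertical equilibrium gives N = m g − P sin α = 984.6 N.
The horizontal driving force is P cos α = 301.3 N, so equilibrium needs friction f = 301.3 N.
μ_s N = 0.17 × 984.6 = 167.4 N.
301.3 > 167.4 N → the steel block slides; f = μ_k N = 0.05×984.6 = 49.2 N.

f ≈ 49.2 N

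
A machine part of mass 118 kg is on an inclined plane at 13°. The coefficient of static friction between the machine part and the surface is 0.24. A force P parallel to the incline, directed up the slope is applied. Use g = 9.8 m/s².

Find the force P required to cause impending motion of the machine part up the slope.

P ≈ 531 N

At impending motion up the slope, friction acts down-slope at its limit: f = μ_s N.
P is parallel to the surface, so N = m g cos θ = 1130 N.
Along the incline: P = m g sin θ + μ_s N = 260 + 0.24×1130 = 531 N.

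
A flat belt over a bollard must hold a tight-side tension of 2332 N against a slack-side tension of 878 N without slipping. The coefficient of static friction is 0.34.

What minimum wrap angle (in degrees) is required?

T₂/T₁ = e^{μβ} → β = ln(T₂/T₁)/μ.
β = ln(2332/878)/0.34 = 0.9768/0.34 = 2.873 rad.
In degrees: β = 2.873 × 180/π = 165°.

β_min ≈ 165°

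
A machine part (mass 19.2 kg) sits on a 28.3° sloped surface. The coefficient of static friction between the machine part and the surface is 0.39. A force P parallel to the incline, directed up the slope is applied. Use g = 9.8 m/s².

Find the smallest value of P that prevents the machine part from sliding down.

The machine part tends to slide down (tan θ > μ_s), so at the point of impending slip friction acts up-slope at its limit: f = μ_s N.
P is parallel to the surface, so N = m g cos θ = 166 N.
Along the incline: P + μ_s N = m g sin θ, so P = 89.2 − 0.39×166 = 24.6 N.

P_min ≈ 24.6 N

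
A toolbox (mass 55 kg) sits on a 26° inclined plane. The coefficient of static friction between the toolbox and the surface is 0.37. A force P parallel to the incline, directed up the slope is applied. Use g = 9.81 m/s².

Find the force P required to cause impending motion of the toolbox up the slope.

P ≈ 416 N

At impending motion up the slope, friction acts down-slope at its limit: f = μ_s N.
P is parallel to the surface, so N = m g cos θ = 485 N.
Along the incline: P = m g sin θ + μ_s N = 237 + 0.37×485 = 416 N.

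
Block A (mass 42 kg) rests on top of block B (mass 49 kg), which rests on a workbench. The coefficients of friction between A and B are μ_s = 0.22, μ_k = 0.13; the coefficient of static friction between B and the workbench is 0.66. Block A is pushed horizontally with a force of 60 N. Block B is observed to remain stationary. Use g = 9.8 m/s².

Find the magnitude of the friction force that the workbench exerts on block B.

f ≈ 60 N

The normal force B exerts on A is simply A's weight, N₁ = 411.6 N.
So the A–B interface can sustain at most μ_s N₁ = 90.55 N of static friction.
Since P = 60 N ≤ 90.55 N, A does not slip on B; friction on A equals P = 60 N.
By Newton's third law B feels 60 N forward from A. With B stationary, the floor's static friction on B balances it: f₂ = 60 N (well within μ_s(m_A+m_B)g = 588.6 N).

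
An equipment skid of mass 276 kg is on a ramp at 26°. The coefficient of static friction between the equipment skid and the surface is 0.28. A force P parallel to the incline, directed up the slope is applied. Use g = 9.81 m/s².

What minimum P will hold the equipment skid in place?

The equipment skid tends to slide down (tan θ > μ_s), so at the point of impending slip friction acts up-slope at its limit: f = μ_s N.
P is parallel to the surface, so N = m g cos θ = 2430 N.
Along the incline: P + μ_s N = m g sin θ, so P = 1190 − 0.28×2430 = 506 N.

P_min ≈ 506 N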